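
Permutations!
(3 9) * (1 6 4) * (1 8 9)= (1 6 4 8 9 3)= [0, 6, 2, 1, 8, 5, 4, 7, 9, 3]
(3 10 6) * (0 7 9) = (0 7 9)(3 10 6) = [7, 1, 2, 10, 4, 5, 3, 9, 8, 0, 6]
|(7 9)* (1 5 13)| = |(1 5 13)(7 9)| = 6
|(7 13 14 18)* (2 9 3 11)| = |(2 9 3 11)(7 13 14 18)| = 4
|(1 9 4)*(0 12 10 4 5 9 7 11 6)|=|(0 12 10 4 1 7 11 6)(5 9)|=8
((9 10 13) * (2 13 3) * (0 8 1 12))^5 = (13)(0 8 1 12) = [8, 12, 2, 3, 4, 5, 6, 7, 1, 9, 10, 11, 0, 13]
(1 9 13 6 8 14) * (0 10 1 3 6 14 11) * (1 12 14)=[10, 9, 2, 6, 4, 5, 8, 7, 11, 13, 12, 0, 14, 1, 3]=(0 10 12 14 3 6 8 11)(1 9 13)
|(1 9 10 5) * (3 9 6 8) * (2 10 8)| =15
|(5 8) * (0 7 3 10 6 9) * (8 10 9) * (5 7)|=8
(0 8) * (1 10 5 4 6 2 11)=(0 8)(1 10 5 4 6 2 11)=[8, 10, 11, 3, 6, 4, 2, 7, 0, 9, 5, 1]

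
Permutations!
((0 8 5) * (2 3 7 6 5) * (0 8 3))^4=(0 5 3 8 7 2 6)=[5, 1, 6, 8, 4, 3, 0, 2, 7]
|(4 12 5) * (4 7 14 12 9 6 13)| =|(4 9 6 13)(5 7 14 12)| =4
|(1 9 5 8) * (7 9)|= 5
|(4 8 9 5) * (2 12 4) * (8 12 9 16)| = 6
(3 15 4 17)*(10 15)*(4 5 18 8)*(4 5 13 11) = (3 10 15 13 11 4 17)(5 18 8) = [0, 1, 2, 10, 17, 18, 6, 7, 5, 9, 15, 4, 12, 11, 14, 13, 16, 3, 8]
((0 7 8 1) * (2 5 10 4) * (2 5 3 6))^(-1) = [1, 8, 6, 2, 10, 4, 3, 0, 7, 9, 5] = (0 1 8 7)(2 6 3)(4 10 5)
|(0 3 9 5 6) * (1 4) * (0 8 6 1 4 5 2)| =4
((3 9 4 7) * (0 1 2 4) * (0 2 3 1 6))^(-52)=(1 9 4)(2 7 3)=[0, 9, 7, 2, 1, 5, 6, 3, 8, 4]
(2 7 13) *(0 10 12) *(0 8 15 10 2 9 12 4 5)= (0 2 7 13 9 12 8 15 10 4 5)= [2, 1, 7, 3, 5, 0, 6, 13, 15, 12, 4, 11, 8, 9, 14, 10]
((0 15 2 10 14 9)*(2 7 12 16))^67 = (0 16 9 12 14 7 10 15 2) = [16, 1, 0, 3, 4, 5, 6, 10, 8, 12, 15, 11, 14, 13, 7, 2, 9]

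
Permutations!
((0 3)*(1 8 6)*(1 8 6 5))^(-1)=(0 3)(1 5 8 6)=[3, 5, 2, 0, 4, 8, 1, 7, 6]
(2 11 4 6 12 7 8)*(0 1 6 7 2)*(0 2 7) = [1, 6, 11, 3, 0, 5, 12, 8, 2, 9, 10, 4, 7] = (0 1 6 12 7 8 2 11 4)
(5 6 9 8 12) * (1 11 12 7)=(1 11 12 5 6 9 8 7)=[0, 11, 2, 3, 4, 6, 9, 1, 7, 8, 10, 12, 5]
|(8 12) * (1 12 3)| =4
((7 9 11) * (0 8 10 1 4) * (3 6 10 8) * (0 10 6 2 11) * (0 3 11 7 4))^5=(11)(2 7 9 3)=[0, 1, 7, 2, 4, 5, 6, 9, 8, 3, 10, 11]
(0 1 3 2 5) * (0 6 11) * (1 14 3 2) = (0 14 3 1 2 5 6 11) = [14, 2, 5, 1, 4, 6, 11, 7, 8, 9, 10, 0, 12, 13, 3]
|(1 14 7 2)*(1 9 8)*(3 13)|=|(1 14 7 2 9 8)(3 13)|=6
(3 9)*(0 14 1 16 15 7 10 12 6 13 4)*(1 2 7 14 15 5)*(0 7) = (0 15 14 2)(1 16 5)(3 9)(4 7 10 12 6 13) = [15, 16, 0, 9, 7, 1, 13, 10, 8, 3, 12, 11, 6, 4, 2, 14, 5]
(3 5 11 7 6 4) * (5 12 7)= (3 12 7 6 4)(5 11)= [0, 1, 2, 12, 3, 11, 4, 6, 8, 9, 10, 5, 7]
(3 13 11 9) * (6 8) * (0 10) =(0 10)(3 13 11 9)(6 8) =[10, 1, 2, 13, 4, 5, 8, 7, 6, 3, 0, 9, 12, 11]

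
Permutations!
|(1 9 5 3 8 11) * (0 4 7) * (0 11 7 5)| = |(0 4 5 3 8 7 11 1 9)| = 9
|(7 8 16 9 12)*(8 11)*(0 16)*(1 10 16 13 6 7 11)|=11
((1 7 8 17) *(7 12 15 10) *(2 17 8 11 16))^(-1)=(1 17 2 16 11 7 10 15 12)=[0, 17, 16, 3, 4, 5, 6, 10, 8, 9, 15, 7, 1, 13, 14, 12, 11, 2]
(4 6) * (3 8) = (3 8)(4 6) = [0, 1, 2, 8, 6, 5, 4, 7, 3]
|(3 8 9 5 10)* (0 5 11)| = 7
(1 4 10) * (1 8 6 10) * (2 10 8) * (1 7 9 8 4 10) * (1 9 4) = (1 10 2 9 8 6)(4 7) = [0, 10, 9, 3, 7, 5, 1, 4, 6, 8, 2]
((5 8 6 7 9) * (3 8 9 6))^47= (3 8)(5 9)(6 7)= [0, 1, 2, 8, 4, 9, 7, 6, 3, 5]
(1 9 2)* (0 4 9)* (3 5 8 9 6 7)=[4, 0, 1, 5, 6, 8, 7, 3, 9, 2]=(0 4 6 7 3 5 8 9 2 1)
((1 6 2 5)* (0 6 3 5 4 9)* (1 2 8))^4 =(0 3 9 1 4 8 2 6 5) =[3, 4, 6, 9, 8, 0, 5, 7, 2, 1]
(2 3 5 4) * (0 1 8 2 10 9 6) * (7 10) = [1, 8, 3, 5, 7, 4, 0, 10, 2, 6, 9] = (0 1 8 2 3 5 4 7 10 9 6)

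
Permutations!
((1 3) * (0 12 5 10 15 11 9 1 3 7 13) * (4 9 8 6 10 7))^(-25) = (15)(1 9 4) = [0, 9, 2, 3, 1, 5, 6, 7, 8, 4, 10, 11, 12, 13, 14, 15]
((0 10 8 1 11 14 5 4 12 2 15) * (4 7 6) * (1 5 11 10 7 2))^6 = (0 10 7 8 6 5 4 2 12 15 1) = [10, 0, 12, 3, 2, 4, 5, 8, 6, 9, 7, 11, 15, 13, 14, 1]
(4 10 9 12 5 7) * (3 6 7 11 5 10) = (3 6 7 4)(5 11)(9 12 10) = [0, 1, 2, 6, 3, 11, 7, 4, 8, 12, 9, 5, 10]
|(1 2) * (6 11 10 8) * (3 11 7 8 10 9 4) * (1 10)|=12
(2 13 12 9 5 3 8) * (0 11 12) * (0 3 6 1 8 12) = [11, 8, 13, 12, 4, 6, 1, 7, 2, 5, 10, 0, 9, 3] = (0 11)(1 8 2 13 3 12 9 5 6)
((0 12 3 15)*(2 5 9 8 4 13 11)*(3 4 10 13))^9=(0 15 3 4 12)(2 9 10 11 5 8 13)=[15, 1, 9, 4, 12, 8, 6, 7, 13, 10, 11, 5, 0, 2, 14, 3]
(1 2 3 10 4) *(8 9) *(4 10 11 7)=(1 2 3 11 7 4)(8 9)=[0, 2, 3, 11, 1, 5, 6, 4, 9, 8, 10, 7]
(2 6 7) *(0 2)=(0 2 6 7)=[2, 1, 6, 3, 4, 5, 7, 0]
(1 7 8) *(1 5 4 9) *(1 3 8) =(1 7)(3 8 5 4 9) =[0, 7, 2, 8, 9, 4, 6, 1, 5, 3]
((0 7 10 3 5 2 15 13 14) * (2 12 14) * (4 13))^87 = (0 3 14 10 12 7 5)(2 13 4 15) = [3, 1, 13, 14, 15, 0, 6, 5, 8, 9, 12, 11, 7, 4, 10, 2]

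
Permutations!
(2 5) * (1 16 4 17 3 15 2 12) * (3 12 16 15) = (1 15 2 5 16 4 17 12) = [0, 15, 5, 3, 17, 16, 6, 7, 8, 9, 10, 11, 1, 13, 14, 2, 4, 12]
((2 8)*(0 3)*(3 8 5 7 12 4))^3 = (0 5 4 8 7 3 2 12) = [5, 1, 12, 2, 8, 4, 6, 3, 7, 9, 10, 11, 0]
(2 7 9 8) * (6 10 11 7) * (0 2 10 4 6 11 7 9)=(0 2 11 9 8 10 7)(4 6)=[2, 1, 11, 3, 6, 5, 4, 0, 10, 8, 7, 9]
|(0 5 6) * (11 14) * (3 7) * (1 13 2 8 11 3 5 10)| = 12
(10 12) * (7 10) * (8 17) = (7 10 12)(8 17) = [0, 1, 2, 3, 4, 5, 6, 10, 17, 9, 12, 11, 7, 13, 14, 15, 16, 8]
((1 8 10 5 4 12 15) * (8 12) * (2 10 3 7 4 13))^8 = (1 15 12) = [0, 15, 2, 3, 4, 5, 6, 7, 8, 9, 10, 11, 1, 13, 14, 12]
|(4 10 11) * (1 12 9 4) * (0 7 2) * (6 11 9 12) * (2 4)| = 6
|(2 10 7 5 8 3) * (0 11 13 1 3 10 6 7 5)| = 24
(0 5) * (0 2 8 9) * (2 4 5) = (0 2 8 9)(4 5) = [2, 1, 8, 3, 5, 4, 6, 7, 9, 0]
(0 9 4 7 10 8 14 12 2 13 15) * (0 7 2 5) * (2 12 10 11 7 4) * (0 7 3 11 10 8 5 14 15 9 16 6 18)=(0 16 6 18)(2 13 9)(3 11)(4 12 14 8 15)(5 7 10)=[16, 1, 13, 11, 12, 7, 18, 10, 15, 2, 5, 3, 14, 9, 8, 4, 6, 17, 0]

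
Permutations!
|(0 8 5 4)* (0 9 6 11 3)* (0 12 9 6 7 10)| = 11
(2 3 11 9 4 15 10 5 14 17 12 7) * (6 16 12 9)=[0, 1, 3, 11, 15, 14, 16, 2, 8, 4, 5, 6, 7, 13, 17, 10, 12, 9]=(2 3 11 6 16 12 7)(4 15 10 5 14 17 9)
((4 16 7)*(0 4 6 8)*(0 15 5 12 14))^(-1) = (0 14 12 5 15 8 6 7 16 4) = [14, 1, 2, 3, 0, 15, 7, 16, 6, 9, 10, 11, 5, 13, 12, 8, 4]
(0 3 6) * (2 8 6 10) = (0 3 10 2 8 6) = [3, 1, 8, 10, 4, 5, 0, 7, 6, 9, 2]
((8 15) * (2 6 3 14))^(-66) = [0, 1, 3, 2, 4, 5, 14, 7, 8, 9, 10, 11, 12, 13, 6, 15] = (15)(2 3)(6 14)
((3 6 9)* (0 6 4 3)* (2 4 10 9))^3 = (0 4 9 2 10 6 3) = [4, 1, 10, 0, 9, 5, 3, 7, 8, 2, 6]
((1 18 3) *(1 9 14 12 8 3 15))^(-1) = (1 15 18)(3 8 12 14 9) = [0, 15, 2, 8, 4, 5, 6, 7, 12, 3, 10, 11, 14, 13, 9, 18, 16, 17, 1]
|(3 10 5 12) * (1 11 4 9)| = 4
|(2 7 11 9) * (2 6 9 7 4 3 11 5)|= 6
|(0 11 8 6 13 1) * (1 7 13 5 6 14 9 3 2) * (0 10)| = 18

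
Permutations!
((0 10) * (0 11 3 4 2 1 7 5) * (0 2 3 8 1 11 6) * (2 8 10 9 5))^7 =(0 11 1 9 10 7 5 6 2 8)(3 4) =[11, 9, 8, 4, 3, 6, 2, 5, 0, 10, 7, 1]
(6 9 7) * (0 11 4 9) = [11, 1, 2, 3, 9, 5, 0, 6, 8, 7, 10, 4] = (0 11 4 9 7 6)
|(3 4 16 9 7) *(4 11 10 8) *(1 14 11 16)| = 12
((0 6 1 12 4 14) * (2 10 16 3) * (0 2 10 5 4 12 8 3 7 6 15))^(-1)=(0 15)(1 6 7 16 10 3 8)(2 14 4 5)=[15, 6, 14, 8, 5, 2, 7, 16, 1, 9, 3, 11, 12, 13, 4, 0, 10]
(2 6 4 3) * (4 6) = (6)(2 4 3) = [0, 1, 4, 2, 3, 5, 6]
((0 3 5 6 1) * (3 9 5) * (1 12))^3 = (0 6)(1 5)(9 12) = [6, 5, 2, 3, 4, 1, 0, 7, 8, 12, 10, 11, 9]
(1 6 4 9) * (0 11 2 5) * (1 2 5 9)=(0 11 5)(1 6 4)(2 9)=[11, 6, 9, 3, 1, 0, 4, 7, 8, 2, 10, 5]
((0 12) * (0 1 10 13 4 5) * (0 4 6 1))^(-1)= (0 12)(1 6 13 10)(4 5)= [12, 6, 2, 3, 5, 4, 13, 7, 8, 9, 1, 11, 0, 10]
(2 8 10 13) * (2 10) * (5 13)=(2 8)(5 13 10)=[0, 1, 8, 3, 4, 13, 6, 7, 2, 9, 5, 11, 12, 10]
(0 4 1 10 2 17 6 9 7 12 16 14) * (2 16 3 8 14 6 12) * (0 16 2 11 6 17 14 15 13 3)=(0 4 1 10 2 14 16 17 12)(3 8 15 13)(6 9 7 11)=[4, 10, 14, 8, 1, 5, 9, 11, 15, 7, 2, 6, 0, 3, 16, 13, 17, 12]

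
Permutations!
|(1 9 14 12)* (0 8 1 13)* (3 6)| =|(0 8 1 9 14 12 13)(3 6)| =14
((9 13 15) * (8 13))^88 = (15) = [0, 1, 2, 3, 4, 5, 6, 7, 8, 9, 10, 11, 12, 13, 14, 15]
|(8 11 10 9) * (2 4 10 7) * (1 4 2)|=|(1 4 10 9 8 11 7)|=7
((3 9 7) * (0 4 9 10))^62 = (0 9 3)(4 7 10) = [9, 1, 2, 0, 7, 5, 6, 10, 8, 3, 4]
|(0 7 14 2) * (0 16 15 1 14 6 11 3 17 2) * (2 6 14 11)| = |(0 7 14)(1 11 3 17 6 2 16 15)| = 24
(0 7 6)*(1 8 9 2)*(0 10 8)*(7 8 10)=(10)(0 8 9 2 1)(6 7)=[8, 0, 1, 3, 4, 5, 7, 6, 9, 2, 10]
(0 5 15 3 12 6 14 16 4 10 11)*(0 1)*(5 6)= (0 6 14 16 4 10 11 1)(3 12 5 15)= [6, 0, 2, 12, 10, 15, 14, 7, 8, 9, 11, 1, 5, 13, 16, 3, 4]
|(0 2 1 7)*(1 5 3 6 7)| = 6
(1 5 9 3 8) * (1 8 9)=(1 5)(3 9)=[0, 5, 2, 9, 4, 1, 6, 7, 8, 3]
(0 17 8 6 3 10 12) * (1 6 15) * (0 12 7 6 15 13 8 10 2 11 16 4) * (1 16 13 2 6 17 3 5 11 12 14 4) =(0 3 6 5 11 13 8 2 12 14 4)(1 15 16)(7 17 10) =[3, 15, 12, 6, 0, 11, 5, 17, 2, 9, 7, 13, 14, 8, 4, 16, 1, 10]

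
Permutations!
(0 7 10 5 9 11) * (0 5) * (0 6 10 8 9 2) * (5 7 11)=(0 11 7 8 9 5 2)(6 10)=[11, 1, 0, 3, 4, 2, 10, 8, 9, 5, 6, 7]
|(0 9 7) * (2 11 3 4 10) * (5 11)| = 6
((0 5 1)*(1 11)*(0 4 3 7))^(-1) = (0 7 3 4 1 11 5) = [7, 11, 2, 4, 1, 0, 6, 3, 8, 9, 10, 5]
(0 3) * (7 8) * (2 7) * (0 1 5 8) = [3, 5, 7, 1, 4, 8, 6, 0, 2] = (0 3 1 5 8 2 7)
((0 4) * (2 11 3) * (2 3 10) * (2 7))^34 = (2 10)(7 11) = [0, 1, 10, 3, 4, 5, 6, 11, 8, 9, 2, 7]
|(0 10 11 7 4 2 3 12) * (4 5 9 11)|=12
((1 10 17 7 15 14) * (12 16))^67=(1 10 17 7 15 14)(12 16)=[0, 10, 2, 3, 4, 5, 6, 15, 8, 9, 17, 11, 16, 13, 1, 14, 12, 7]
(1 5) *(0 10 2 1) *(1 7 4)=(0 10 2 7 4 1 5)=[10, 5, 7, 3, 1, 0, 6, 4, 8, 9, 2]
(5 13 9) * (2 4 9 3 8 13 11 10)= (2 4 9 5 11 10)(3 8 13)= [0, 1, 4, 8, 9, 11, 6, 7, 13, 5, 2, 10, 12, 3]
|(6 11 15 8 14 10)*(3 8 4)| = |(3 8 14 10 6 11 15 4)| = 8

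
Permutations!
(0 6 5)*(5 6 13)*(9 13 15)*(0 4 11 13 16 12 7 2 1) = (0 15 9 16 12 7 2 1)(4 11 13 5) = [15, 0, 1, 3, 11, 4, 6, 2, 8, 16, 10, 13, 7, 5, 14, 9, 12]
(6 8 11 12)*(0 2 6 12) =(12)(0 2 6 8 11) =[2, 1, 6, 3, 4, 5, 8, 7, 11, 9, 10, 0, 12]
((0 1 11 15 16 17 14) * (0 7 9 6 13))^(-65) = (0 1 11 15 16 17 14 7 9 6 13) = [1, 11, 2, 3, 4, 5, 13, 9, 8, 6, 10, 15, 12, 0, 7, 16, 17, 14]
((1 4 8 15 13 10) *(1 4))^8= (4 13 8 10 15)= [0, 1, 2, 3, 13, 5, 6, 7, 10, 9, 15, 11, 12, 8, 14, 4]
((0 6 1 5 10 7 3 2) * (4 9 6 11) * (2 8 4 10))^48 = [0, 1, 2, 3, 4, 5, 6, 7, 8, 9, 10, 11] = (11)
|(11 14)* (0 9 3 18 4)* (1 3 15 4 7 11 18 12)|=|(0 9 15 4)(1 3 12)(7 11 14 18)|=12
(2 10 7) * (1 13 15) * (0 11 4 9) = [11, 13, 10, 3, 9, 5, 6, 2, 8, 0, 7, 4, 12, 15, 14, 1] = (0 11 4 9)(1 13 15)(2 10 7)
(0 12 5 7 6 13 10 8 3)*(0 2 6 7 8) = (0 12 5 8 3 2 6 13 10) = [12, 1, 6, 2, 4, 8, 13, 7, 3, 9, 0, 11, 5, 10]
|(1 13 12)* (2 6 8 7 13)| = |(1 2 6 8 7 13 12)| = 7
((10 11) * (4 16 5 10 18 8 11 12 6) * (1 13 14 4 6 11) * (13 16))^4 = (1 12)(4 13 14)(5 18)(8 10)(11 16) = [0, 12, 2, 3, 13, 18, 6, 7, 10, 9, 8, 16, 1, 14, 4, 15, 11, 17, 5]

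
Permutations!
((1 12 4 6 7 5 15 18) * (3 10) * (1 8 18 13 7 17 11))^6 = [0, 1, 2, 3, 4, 13, 6, 15, 8, 9, 10, 11, 12, 5, 14, 7, 16, 17, 18] = (18)(5 13)(7 15)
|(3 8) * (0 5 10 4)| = |(0 5 10 4)(3 8)| = 4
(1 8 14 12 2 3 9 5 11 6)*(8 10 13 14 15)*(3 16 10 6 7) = (1 6)(2 16 10 13 14 12)(3 9 5 11 7)(8 15) = [0, 6, 16, 9, 4, 11, 1, 3, 15, 5, 13, 7, 2, 14, 12, 8, 10]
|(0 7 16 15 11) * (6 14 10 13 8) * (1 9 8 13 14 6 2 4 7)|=|(0 1 9 8 2 4 7 16 15 11)(10 14)|=10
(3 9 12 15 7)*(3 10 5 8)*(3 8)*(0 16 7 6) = (0 16 7 10 5 3 9 12 15 6) = [16, 1, 2, 9, 4, 3, 0, 10, 8, 12, 5, 11, 15, 13, 14, 6, 7]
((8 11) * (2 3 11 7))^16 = [0, 1, 3, 11, 4, 5, 6, 2, 7, 9, 10, 8] = (2 3 11 8 7)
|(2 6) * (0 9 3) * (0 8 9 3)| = 4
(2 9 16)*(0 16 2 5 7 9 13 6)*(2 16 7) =(0 7 9 16 5 2 13 6) =[7, 1, 13, 3, 4, 2, 0, 9, 8, 16, 10, 11, 12, 6, 14, 15, 5]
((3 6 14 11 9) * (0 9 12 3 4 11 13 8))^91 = (0 9 4 11 12 3 6 14 13 8) = [9, 1, 2, 6, 11, 5, 14, 7, 0, 4, 10, 12, 3, 8, 13]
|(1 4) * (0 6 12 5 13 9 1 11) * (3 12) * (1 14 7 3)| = 35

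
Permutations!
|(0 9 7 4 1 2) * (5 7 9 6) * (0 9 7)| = |(0 6 5)(1 2 9 7 4)| = 15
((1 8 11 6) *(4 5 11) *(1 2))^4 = (1 11 8 6 4 2 5) = [0, 11, 5, 3, 2, 1, 4, 7, 6, 9, 10, 8]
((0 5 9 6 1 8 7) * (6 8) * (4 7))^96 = (9) = [0, 1, 2, 3, 4, 5, 6, 7, 8, 9]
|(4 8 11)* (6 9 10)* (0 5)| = 6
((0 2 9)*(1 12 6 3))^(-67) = (0 9 2)(1 12 6 3) = [9, 12, 0, 1, 4, 5, 3, 7, 8, 2, 10, 11, 6]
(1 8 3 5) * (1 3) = (1 8)(3 5) = [0, 8, 2, 5, 4, 3, 6, 7, 1]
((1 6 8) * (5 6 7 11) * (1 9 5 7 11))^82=(1 11 7)(5 8)(6 9)=[0, 11, 2, 3, 4, 8, 9, 1, 5, 6, 10, 7]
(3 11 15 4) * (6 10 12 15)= (3 11 6 10 12 15 4)= [0, 1, 2, 11, 3, 5, 10, 7, 8, 9, 12, 6, 15, 13, 14, 4]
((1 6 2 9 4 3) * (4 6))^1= (1 4 3)(2 9 6)= [0, 4, 9, 1, 3, 5, 2, 7, 8, 6]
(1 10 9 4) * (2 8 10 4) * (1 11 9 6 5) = (1 4 11 9 2 8 10 6 5) = [0, 4, 8, 3, 11, 1, 5, 7, 10, 2, 6, 9]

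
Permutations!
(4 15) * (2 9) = (2 9)(4 15) = [0, 1, 9, 3, 15, 5, 6, 7, 8, 2, 10, 11, 12, 13, 14, 4]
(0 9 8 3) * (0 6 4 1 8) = (0 9)(1 8 3 6 4) = [9, 8, 2, 6, 1, 5, 4, 7, 3, 0]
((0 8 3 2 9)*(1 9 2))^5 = (9) = [0, 1, 2, 3, 4, 5, 6, 7, 8, 9]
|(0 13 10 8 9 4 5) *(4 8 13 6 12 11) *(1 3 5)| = |(0 6 12 11 4 1 3 5)(8 9)(10 13)| = 8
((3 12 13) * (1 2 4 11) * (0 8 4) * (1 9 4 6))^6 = (13)(0 8 6 1 2) = [8, 2, 0, 3, 4, 5, 1, 7, 6, 9, 10, 11, 12, 13]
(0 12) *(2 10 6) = [12, 1, 10, 3, 4, 5, 2, 7, 8, 9, 6, 11, 0] = (0 12)(2 10 6)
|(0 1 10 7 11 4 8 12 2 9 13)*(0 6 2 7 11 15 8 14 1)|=|(1 10 11 4 14)(2 9 13 6)(7 15 8 12)|=20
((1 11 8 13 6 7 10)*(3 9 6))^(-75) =(1 6 13)(3 11 7)(8 10 9) =[0, 6, 2, 11, 4, 5, 13, 3, 10, 8, 9, 7, 12, 1]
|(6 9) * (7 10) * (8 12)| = |(6 9)(7 10)(8 12)| = 2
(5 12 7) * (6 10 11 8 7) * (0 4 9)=[4, 1, 2, 3, 9, 12, 10, 5, 7, 0, 11, 8, 6]=(0 4 9)(5 12 6 10 11 8 7)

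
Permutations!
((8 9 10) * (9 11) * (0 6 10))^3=(0 8)(6 11)(9 10)=[8, 1, 2, 3, 4, 5, 11, 7, 0, 10, 9, 6]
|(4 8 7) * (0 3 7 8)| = |(8)(0 3 7 4)| = 4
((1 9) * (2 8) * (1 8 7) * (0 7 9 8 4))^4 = [2, 4, 7, 3, 8, 5, 6, 9, 0, 1] = (0 2 7 9 1 4 8)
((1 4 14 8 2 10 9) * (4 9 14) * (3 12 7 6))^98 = (2 14)(3 7)(6 12)(8 10) = [0, 1, 14, 7, 4, 5, 12, 3, 10, 9, 8, 11, 6, 13, 2]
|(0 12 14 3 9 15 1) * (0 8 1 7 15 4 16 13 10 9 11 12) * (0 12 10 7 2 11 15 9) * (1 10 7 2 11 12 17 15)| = 16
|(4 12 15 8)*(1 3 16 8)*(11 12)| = |(1 3 16 8 4 11 12 15)| = 8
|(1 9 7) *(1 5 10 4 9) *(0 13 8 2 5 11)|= |(0 13 8 2 5 10 4 9 7 11)|= 10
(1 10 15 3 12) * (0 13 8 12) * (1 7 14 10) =(0 13 8 12 7 14 10 15 3) =[13, 1, 2, 0, 4, 5, 6, 14, 12, 9, 15, 11, 7, 8, 10, 3]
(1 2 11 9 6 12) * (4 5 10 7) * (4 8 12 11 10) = (1 2 10 7 8 12)(4 5)(6 11 9) = [0, 2, 10, 3, 5, 4, 11, 8, 12, 6, 7, 9, 1]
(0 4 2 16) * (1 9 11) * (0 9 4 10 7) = (0 10 7)(1 4 2 16 9 11) = [10, 4, 16, 3, 2, 5, 6, 0, 8, 11, 7, 1, 12, 13, 14, 15, 9]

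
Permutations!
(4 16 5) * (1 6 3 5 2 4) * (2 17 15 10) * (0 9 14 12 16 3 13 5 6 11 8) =(0 9 14 12 16 17 15 10 2 4 3 6 13 5 1 11 8) =[9, 11, 4, 6, 3, 1, 13, 7, 0, 14, 2, 8, 16, 5, 12, 10, 17, 15]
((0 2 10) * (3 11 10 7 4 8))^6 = [11, 1, 10, 4, 2, 5, 6, 0, 7, 9, 3, 8] = (0 11 8 7)(2 10 3 4)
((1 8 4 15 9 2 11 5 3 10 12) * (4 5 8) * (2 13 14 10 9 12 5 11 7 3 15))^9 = [0, 5, 12, 4, 15, 13, 6, 1, 11, 2, 9, 8, 10, 7, 3, 14] = (1 5 13 7)(2 12 10 9)(3 4 15 14)(8 11)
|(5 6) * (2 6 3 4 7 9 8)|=8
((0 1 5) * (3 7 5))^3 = (0 7 1 5 3) = [7, 5, 2, 0, 4, 3, 6, 1]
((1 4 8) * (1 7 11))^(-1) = (1 11 7 8 4) = [0, 11, 2, 3, 1, 5, 6, 8, 4, 9, 10, 7]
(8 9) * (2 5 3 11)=(2 5 3 11)(8 9)=[0, 1, 5, 11, 4, 3, 6, 7, 9, 8, 10, 2]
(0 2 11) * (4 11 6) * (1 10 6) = (0 2 1 10 6 4 11) = [2, 10, 1, 3, 11, 5, 4, 7, 8, 9, 6, 0]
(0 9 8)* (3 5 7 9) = (0 3 5 7 9 8) = [3, 1, 2, 5, 4, 7, 6, 9, 0, 8]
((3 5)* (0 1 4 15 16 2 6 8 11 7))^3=[15, 16, 11, 5, 2, 3, 7, 4, 0, 9, 10, 1, 12, 13, 14, 6, 8]=(0 15 6 7 4 2 11 1 16 8)(3 5)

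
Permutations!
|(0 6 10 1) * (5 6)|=5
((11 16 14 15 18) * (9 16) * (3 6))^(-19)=[0, 1, 2, 6, 4, 5, 3, 7, 8, 11, 10, 18, 12, 13, 16, 14, 9, 17, 15]=(3 6)(9 11 18 15 14 16)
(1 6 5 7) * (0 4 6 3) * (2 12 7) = (0 4 6 5 2 12 7 1 3) = [4, 3, 12, 0, 6, 2, 5, 1, 8, 9, 10, 11, 7]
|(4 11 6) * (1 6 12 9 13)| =|(1 6 4 11 12 9 13)| =7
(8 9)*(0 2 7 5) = (0 2 7 5)(8 9) = [2, 1, 7, 3, 4, 0, 6, 5, 9, 8]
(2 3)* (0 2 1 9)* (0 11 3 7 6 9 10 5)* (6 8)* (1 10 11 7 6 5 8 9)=[2, 11, 6, 10, 4, 0, 1, 9, 5, 7, 8, 3]=(0 2 6 1 11 3 10 8 5)(7 9)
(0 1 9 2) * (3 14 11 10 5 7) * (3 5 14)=(0 1 9 2)(5 7)(10 14 11)=[1, 9, 0, 3, 4, 7, 6, 5, 8, 2, 14, 10, 12, 13, 11]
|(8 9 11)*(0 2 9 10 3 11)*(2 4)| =4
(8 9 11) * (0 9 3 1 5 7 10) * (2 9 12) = (0 12 2 9 11 8 3 1 5 7 10) = [12, 5, 9, 1, 4, 7, 6, 10, 3, 11, 0, 8, 2]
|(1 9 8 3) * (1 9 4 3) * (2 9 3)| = 5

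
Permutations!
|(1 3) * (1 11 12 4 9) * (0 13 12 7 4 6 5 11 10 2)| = |(0 13 12 6 5 11 7 4 9 1 3 10 2)| = 13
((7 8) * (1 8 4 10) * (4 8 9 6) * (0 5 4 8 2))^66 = (0 6 4 7 1)(2 9 5 8 10) = [6, 0, 9, 3, 7, 8, 4, 1, 10, 5, 2]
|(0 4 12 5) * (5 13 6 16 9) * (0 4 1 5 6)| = 6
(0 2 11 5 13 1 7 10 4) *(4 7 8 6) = [2, 8, 11, 3, 0, 13, 4, 10, 6, 9, 7, 5, 12, 1] = (0 2 11 5 13 1 8 6 4)(7 10)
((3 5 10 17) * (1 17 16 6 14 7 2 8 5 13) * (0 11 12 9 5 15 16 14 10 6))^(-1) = (0 16 15 8 2 7 14 10 6 5 9 12 11)(1 13 3 17) = [16, 13, 7, 17, 4, 9, 5, 14, 2, 12, 6, 0, 11, 3, 10, 8, 15, 1]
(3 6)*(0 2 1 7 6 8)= (0 2 1 7 6 3 8)= [2, 7, 1, 8, 4, 5, 3, 6, 0]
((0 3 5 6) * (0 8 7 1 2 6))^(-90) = (8) = [0, 1, 2, 3, 4, 5, 6, 7, 8]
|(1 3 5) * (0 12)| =6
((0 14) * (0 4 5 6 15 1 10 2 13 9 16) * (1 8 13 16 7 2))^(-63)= (0 7 8 5)(1 10)(2 13 6 14)(4 16 9 15)= [7, 10, 13, 3, 16, 0, 14, 8, 5, 15, 1, 11, 12, 6, 2, 4, 9]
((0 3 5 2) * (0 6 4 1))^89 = (0 4 2 3 1 6 5) = [4, 6, 3, 1, 2, 0, 5]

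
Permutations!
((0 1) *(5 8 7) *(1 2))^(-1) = (0 1 2)(5 7 8) = [1, 2, 0, 3, 4, 7, 6, 8, 5]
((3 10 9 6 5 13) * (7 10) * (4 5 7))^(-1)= (3 13 5 4)(6 9 10 7)= [0, 1, 2, 13, 3, 4, 9, 6, 8, 10, 7, 11, 12, 5]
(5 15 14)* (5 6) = [0, 1, 2, 3, 4, 15, 5, 7, 8, 9, 10, 11, 12, 13, 6, 14] = (5 15 14 6)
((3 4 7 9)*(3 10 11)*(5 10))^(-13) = (3 4 7 9 5 10 11) = [0, 1, 2, 4, 7, 10, 6, 9, 8, 5, 11, 3]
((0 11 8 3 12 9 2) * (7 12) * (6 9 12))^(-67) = (12)(0 6 8 2 7 11 9 3) = [6, 1, 7, 0, 4, 5, 8, 11, 2, 3, 10, 9, 12]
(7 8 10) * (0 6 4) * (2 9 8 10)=(0 6 4)(2 9 8)(7 10)=[6, 1, 9, 3, 0, 5, 4, 10, 2, 8, 7]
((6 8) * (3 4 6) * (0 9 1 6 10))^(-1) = (0 10 4 3 8 6 1 9) = [10, 9, 2, 8, 3, 5, 1, 7, 6, 0, 4]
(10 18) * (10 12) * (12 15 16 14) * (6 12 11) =(6 12 10 18 15 16 14 11) =[0, 1, 2, 3, 4, 5, 12, 7, 8, 9, 18, 6, 10, 13, 11, 16, 14, 17, 15]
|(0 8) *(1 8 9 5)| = 5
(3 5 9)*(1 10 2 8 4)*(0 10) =(0 10 2 8 4 1)(3 5 9) =[10, 0, 8, 5, 1, 9, 6, 7, 4, 3, 2]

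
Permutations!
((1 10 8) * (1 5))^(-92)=[0, 1, 2, 3, 4, 5, 6, 7, 8, 9, 10]=(10)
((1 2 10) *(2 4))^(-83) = [0, 4, 10, 3, 2, 5, 6, 7, 8, 9, 1] = (1 4 2 10)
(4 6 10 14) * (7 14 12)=(4 6 10 12 7 14)=[0, 1, 2, 3, 6, 5, 10, 14, 8, 9, 12, 11, 7, 13, 4]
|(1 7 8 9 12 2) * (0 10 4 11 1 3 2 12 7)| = 30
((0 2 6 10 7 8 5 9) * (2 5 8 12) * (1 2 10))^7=(0 5 9)(1 2 6)(7 12 10)=[5, 2, 6, 3, 4, 9, 1, 12, 8, 0, 7, 11, 10]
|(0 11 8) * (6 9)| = 6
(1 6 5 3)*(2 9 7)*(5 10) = (1 6 10 5 3)(2 9 7) = [0, 6, 9, 1, 4, 3, 10, 2, 8, 7, 5]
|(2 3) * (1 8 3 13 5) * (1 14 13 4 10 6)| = |(1 8 3 2 4 10 6)(5 14 13)| = 21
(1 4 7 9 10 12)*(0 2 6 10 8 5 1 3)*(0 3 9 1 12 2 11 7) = [11, 4, 6, 3, 0, 12, 10, 1, 5, 8, 2, 7, 9] = (0 11 7 1 4)(2 6 10)(5 12 9 8)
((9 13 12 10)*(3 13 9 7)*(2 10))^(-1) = (2 12 13 3 7 10) = [0, 1, 12, 7, 4, 5, 6, 10, 8, 9, 2, 11, 13, 3]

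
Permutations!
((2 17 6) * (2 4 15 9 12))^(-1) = (2 12 9 15 4 6 17) = [0, 1, 12, 3, 6, 5, 17, 7, 8, 15, 10, 11, 9, 13, 14, 4, 16, 2]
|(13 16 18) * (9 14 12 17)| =12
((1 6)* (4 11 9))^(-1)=(1 6)(4 9 11)=[0, 6, 2, 3, 9, 5, 1, 7, 8, 11, 10, 4]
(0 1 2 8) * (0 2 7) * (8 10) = (0 1 7)(2 10 8) = [1, 7, 10, 3, 4, 5, 6, 0, 2, 9, 8]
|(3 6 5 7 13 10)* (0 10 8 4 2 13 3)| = |(0 10)(2 13 8 4)(3 6 5 7)| = 4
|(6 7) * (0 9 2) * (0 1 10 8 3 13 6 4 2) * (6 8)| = 6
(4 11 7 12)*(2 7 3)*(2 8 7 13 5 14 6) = [0, 1, 13, 8, 11, 14, 2, 12, 7, 9, 10, 3, 4, 5, 6] = (2 13 5 14 6)(3 8 7 12 4 11)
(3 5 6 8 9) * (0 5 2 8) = (0 5 6)(2 8 9 3) = [5, 1, 8, 2, 4, 6, 0, 7, 9, 3]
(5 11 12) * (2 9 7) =(2 9 7)(5 11 12) =[0, 1, 9, 3, 4, 11, 6, 2, 8, 7, 10, 12, 5]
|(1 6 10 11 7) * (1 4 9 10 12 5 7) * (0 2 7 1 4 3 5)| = 8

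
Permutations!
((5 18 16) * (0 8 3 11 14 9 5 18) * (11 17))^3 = (0 17 9 8 11 5 3 14)(16 18) = [17, 1, 2, 14, 4, 3, 6, 7, 11, 8, 10, 5, 12, 13, 0, 15, 18, 9, 16]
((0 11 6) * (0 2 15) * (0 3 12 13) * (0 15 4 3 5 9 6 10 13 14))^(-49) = [13, 1, 12, 0, 14, 2, 3, 7, 8, 4, 5, 15, 11, 9, 10, 6] = (0 13 9 4 14 10 5 2 12 11 15 6 3)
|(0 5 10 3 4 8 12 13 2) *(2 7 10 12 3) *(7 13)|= 6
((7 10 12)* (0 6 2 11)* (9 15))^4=(15)(7 10 12)=[0, 1, 2, 3, 4, 5, 6, 10, 8, 9, 12, 11, 7, 13, 14, 15]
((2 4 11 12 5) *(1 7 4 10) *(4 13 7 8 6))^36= [0, 1, 2, 3, 4, 5, 6, 7, 8, 9, 10, 11, 12, 13]= (13)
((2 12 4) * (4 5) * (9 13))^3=(2 4 5 12)(9 13)=[0, 1, 4, 3, 5, 12, 6, 7, 8, 13, 10, 11, 2, 9]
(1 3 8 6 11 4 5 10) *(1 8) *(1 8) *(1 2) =(1 3 8 6 11 4 5 10 2) =[0, 3, 1, 8, 5, 10, 11, 7, 6, 9, 2, 4]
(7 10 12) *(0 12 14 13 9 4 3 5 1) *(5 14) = (0 12 7 10 5 1)(3 14 13 9 4) = [12, 0, 2, 14, 3, 1, 6, 10, 8, 4, 5, 11, 7, 9, 13]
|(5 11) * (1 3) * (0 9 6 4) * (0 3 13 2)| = |(0 9 6 4 3 1 13 2)(5 11)| = 8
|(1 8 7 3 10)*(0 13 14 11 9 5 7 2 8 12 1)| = |(0 13 14 11 9 5 7 3 10)(1 12)(2 8)| = 18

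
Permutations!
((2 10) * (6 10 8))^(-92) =[0, 1, 2, 3, 4, 5, 6, 7, 8, 9, 10] =(10)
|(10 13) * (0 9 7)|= 6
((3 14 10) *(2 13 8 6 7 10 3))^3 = [0, 1, 6, 14, 4, 5, 2, 13, 10, 9, 8, 11, 12, 7, 3] = (2 6)(3 14)(7 13)(8 10)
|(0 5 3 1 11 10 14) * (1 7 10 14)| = 8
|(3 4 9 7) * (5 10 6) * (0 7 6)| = |(0 7 3 4 9 6 5 10)| = 8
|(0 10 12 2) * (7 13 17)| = |(0 10 12 2)(7 13 17)| = 12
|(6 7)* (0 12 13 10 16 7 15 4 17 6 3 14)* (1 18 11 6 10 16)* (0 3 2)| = |(0 12 13 16 7 2)(1 18 11 6 15 4 17 10)(3 14)| = 24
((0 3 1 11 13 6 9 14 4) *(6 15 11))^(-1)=[4, 3, 2, 0, 14, 5, 1, 7, 8, 6, 10, 15, 12, 11, 9, 13]=(0 4 14 9 6 1 3)(11 15 13)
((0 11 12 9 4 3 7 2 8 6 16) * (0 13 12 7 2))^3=(2 16 9)(3 6 12)(4 8 13)=[0, 1, 16, 6, 8, 5, 12, 7, 13, 2, 10, 11, 3, 4, 14, 15, 9]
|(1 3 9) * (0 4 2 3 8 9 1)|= |(0 4 2 3 1 8 9)|= 7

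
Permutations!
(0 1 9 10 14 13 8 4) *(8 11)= (0 1 9 10 14 13 11 8 4)= [1, 9, 2, 3, 0, 5, 6, 7, 4, 10, 14, 8, 12, 11, 13]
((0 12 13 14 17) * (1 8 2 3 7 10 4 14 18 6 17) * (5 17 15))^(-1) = (0 17 5 15 6 18 13 12)(1 14 4 10 7 3 2 8) = [17, 14, 8, 2, 10, 15, 18, 3, 1, 9, 7, 11, 0, 12, 4, 6, 16, 5, 13]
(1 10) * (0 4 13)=(0 4 13)(1 10)=[4, 10, 2, 3, 13, 5, 6, 7, 8, 9, 1, 11, 12, 0]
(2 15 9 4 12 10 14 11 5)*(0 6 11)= (0 6 11 5 2 15 9 4 12 10 14)= [6, 1, 15, 3, 12, 2, 11, 7, 8, 4, 14, 5, 10, 13, 0, 9]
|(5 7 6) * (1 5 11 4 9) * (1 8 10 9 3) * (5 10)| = 10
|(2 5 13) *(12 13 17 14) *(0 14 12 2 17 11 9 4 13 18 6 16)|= |(0 14 2 5 11 9 4 13 17 12 18 6 16)|= 13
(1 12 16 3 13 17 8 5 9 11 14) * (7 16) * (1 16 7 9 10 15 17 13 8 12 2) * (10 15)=[0, 2, 1, 8, 4, 15, 6, 7, 5, 11, 10, 14, 9, 13, 16, 17, 3, 12]=(1 2)(3 8 5 15 17 12 9 11 14 16)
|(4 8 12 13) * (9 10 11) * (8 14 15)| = |(4 14 15 8 12 13)(9 10 11)| = 6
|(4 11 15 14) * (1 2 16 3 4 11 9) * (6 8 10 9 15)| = |(1 2 16 3 4 15 14 11 6 8 10 9)| = 12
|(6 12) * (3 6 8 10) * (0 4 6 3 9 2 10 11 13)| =|(0 4 6 12 8 11 13)(2 10 9)| =21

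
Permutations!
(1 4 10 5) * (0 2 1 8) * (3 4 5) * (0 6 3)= [2, 5, 1, 4, 10, 8, 3, 7, 6, 9, 0]= (0 2 1 5 8 6 3 4 10)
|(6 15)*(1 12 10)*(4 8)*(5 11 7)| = |(1 12 10)(4 8)(5 11 7)(6 15)| = 6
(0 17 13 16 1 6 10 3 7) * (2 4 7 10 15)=(0 17 13 16 1 6 15 2 4 7)(3 10)=[17, 6, 4, 10, 7, 5, 15, 0, 8, 9, 3, 11, 12, 16, 14, 2, 1, 13]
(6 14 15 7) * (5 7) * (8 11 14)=[0, 1, 2, 3, 4, 7, 8, 6, 11, 9, 10, 14, 12, 13, 15, 5]=(5 7 6 8 11 14 15)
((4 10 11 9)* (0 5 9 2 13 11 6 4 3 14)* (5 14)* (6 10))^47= [14, 1, 11, 9, 6, 3, 4, 7, 8, 5, 10, 13, 12, 2, 0]= (0 14)(2 11 13)(3 9 5)(4 6)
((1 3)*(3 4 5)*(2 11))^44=(11)=[0, 1, 2, 3, 4, 5, 6, 7, 8, 9, 10, 11]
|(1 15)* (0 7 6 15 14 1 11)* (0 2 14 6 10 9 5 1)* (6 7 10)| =|(0 10 9 5 1 7 6 15 11 2 14)| =11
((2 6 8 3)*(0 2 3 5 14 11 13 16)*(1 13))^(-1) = (0 16 13 1 11 14 5 8 6 2) = [16, 11, 0, 3, 4, 8, 2, 7, 6, 9, 10, 14, 12, 1, 5, 15, 13]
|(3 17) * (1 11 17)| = |(1 11 17 3)| = 4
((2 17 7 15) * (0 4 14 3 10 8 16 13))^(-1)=(0 13 16 8 10 3 14 4)(2 15 7 17)=[13, 1, 15, 14, 0, 5, 6, 17, 10, 9, 3, 11, 12, 16, 4, 7, 8, 2]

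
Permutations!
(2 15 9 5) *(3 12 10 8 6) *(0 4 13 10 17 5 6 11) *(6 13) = [4, 1, 15, 12, 6, 2, 3, 7, 11, 13, 8, 0, 17, 10, 14, 9, 16, 5] = (0 4 6 3 12 17 5 2 15 9 13 10 8 11)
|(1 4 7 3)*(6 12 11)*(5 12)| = 4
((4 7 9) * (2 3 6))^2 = (2 6 3)(4 9 7) = [0, 1, 6, 2, 9, 5, 3, 4, 8, 7]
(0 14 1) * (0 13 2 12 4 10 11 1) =(0 14)(1 13 2 12 4 10 11) =[14, 13, 12, 3, 10, 5, 6, 7, 8, 9, 11, 1, 4, 2, 0]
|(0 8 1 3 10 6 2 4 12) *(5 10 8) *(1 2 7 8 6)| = 11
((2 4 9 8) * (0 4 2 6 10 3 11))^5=(0 10 9 11 6 4 3 8)=[10, 1, 2, 8, 3, 5, 4, 7, 0, 11, 9, 6]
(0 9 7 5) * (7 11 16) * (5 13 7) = (0 9 11 16 5)(7 13) = [9, 1, 2, 3, 4, 0, 6, 13, 8, 11, 10, 16, 12, 7, 14, 15, 5]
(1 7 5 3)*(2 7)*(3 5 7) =(7)(1 2 3) =[0, 2, 3, 1, 4, 5, 6, 7]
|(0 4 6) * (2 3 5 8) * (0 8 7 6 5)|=8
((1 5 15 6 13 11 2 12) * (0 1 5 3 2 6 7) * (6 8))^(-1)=(0 7 15 5 12 2 3 1)(6 8 11 13)=[7, 0, 3, 1, 4, 12, 8, 15, 11, 9, 10, 13, 2, 6, 14, 5]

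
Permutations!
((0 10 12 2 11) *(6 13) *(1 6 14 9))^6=(0 10 12 2 11)(1 6 13 14 9)=[10, 6, 11, 3, 4, 5, 13, 7, 8, 1, 12, 0, 2, 14, 9]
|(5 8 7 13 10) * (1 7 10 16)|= |(1 7 13 16)(5 8 10)|= 12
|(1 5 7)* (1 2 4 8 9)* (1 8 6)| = 6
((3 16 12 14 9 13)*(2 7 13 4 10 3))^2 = [0, 1, 13, 12, 3, 5, 6, 2, 8, 10, 16, 11, 9, 7, 4, 15, 14] = (2 13 7)(3 12 9 10 16 14 4)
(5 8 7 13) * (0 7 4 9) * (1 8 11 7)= (0 1 8 4 9)(5 11 7 13)= [1, 8, 2, 3, 9, 11, 6, 13, 4, 0, 10, 7, 12, 5]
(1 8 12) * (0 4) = (0 4)(1 8 12) = [4, 8, 2, 3, 0, 5, 6, 7, 12, 9, 10, 11, 1]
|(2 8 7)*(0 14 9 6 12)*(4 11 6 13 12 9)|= |(0 14 4 11 6 9 13 12)(2 8 7)|= 24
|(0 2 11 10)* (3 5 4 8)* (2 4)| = |(0 4 8 3 5 2 11 10)| = 8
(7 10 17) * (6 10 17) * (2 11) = (2 11)(6 10)(7 17) = [0, 1, 11, 3, 4, 5, 10, 17, 8, 9, 6, 2, 12, 13, 14, 15, 16, 7]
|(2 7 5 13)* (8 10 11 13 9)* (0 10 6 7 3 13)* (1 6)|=6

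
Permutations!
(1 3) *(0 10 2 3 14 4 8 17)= (0 10 2 3 1 14 4 8 17)= [10, 14, 3, 1, 8, 5, 6, 7, 17, 9, 2, 11, 12, 13, 4, 15, 16, 0]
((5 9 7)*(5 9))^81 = (7 9) = [0, 1, 2, 3, 4, 5, 6, 9, 8, 7]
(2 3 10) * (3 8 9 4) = (2 8 9 4 3 10) = [0, 1, 8, 10, 3, 5, 6, 7, 9, 4, 2]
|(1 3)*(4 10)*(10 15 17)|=|(1 3)(4 15 17 10)|=4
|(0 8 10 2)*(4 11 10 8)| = 5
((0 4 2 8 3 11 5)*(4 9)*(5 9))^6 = (11) = [0, 1, 2, 3, 4, 5, 6, 7, 8, 9, 10, 11]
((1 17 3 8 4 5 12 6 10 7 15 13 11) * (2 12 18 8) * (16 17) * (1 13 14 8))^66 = [0, 6, 14, 15, 3, 2, 4, 18, 17, 9, 5, 11, 8, 13, 16, 1, 10, 7, 12] = (1 6 4 3 15)(2 14 16 10 5)(7 18 12 8 17)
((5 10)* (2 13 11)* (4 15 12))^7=[0, 1, 13, 3, 15, 10, 6, 7, 8, 9, 5, 2, 4, 11, 14, 12]=(2 13 11)(4 15 12)(5 10)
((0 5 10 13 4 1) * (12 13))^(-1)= [1, 4, 2, 3, 13, 0, 6, 7, 8, 9, 5, 11, 10, 12]= (0 1 4 13 12 10 5)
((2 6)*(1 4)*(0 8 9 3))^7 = (0 3 9 8)(1 4)(2 6) = [3, 4, 6, 9, 1, 5, 2, 7, 0, 8]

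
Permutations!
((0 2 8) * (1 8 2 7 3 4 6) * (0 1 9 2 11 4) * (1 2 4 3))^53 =(0 2 7 11 1 3 8)(4 9 6) =[2, 3, 7, 8, 9, 5, 4, 11, 0, 6, 10, 1]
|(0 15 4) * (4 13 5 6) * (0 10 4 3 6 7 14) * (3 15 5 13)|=12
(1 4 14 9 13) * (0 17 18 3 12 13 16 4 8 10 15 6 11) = (0 17 18 3 12 13 1 8 10 15 6 11)(4 14 9 16) = [17, 8, 2, 12, 14, 5, 11, 7, 10, 16, 15, 0, 13, 1, 9, 6, 4, 18, 3]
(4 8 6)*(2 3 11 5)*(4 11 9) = [0, 1, 3, 9, 8, 2, 11, 7, 6, 4, 10, 5] = (2 3 9 4 8 6 11 5)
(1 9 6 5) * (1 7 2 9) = [0, 1, 9, 3, 4, 7, 5, 2, 8, 6] = (2 9 6 5 7)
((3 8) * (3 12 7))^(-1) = (3 7 12 8) = [0, 1, 2, 7, 4, 5, 6, 12, 3, 9, 10, 11, 8]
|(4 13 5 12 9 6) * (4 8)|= |(4 13 5 12 9 6 8)|= 7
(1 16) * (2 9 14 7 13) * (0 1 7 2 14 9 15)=(0 1 16 7 13 14 2 15)=[1, 16, 15, 3, 4, 5, 6, 13, 8, 9, 10, 11, 12, 14, 2, 0, 7]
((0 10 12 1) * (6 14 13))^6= (14)(0 12)(1 10)= [12, 10, 2, 3, 4, 5, 6, 7, 8, 9, 1, 11, 0, 13, 14]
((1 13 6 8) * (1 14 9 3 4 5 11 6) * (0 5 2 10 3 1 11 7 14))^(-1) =(0 8 6 11 13 1 9 14 7 5)(2 4 3 10) =[8, 9, 4, 10, 3, 0, 11, 5, 6, 14, 2, 13, 12, 1, 7]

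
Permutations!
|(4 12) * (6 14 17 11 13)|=10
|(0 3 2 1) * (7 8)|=|(0 3 2 1)(7 8)|=4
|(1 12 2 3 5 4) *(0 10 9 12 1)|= 8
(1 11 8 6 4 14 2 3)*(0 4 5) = (0 4 14 2 3 1 11 8 6 5) = [4, 11, 3, 1, 14, 0, 5, 7, 6, 9, 10, 8, 12, 13, 2]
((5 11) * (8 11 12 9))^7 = (5 9 11 12 8) = [0, 1, 2, 3, 4, 9, 6, 7, 5, 11, 10, 12, 8]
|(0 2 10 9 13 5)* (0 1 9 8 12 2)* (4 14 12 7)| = 28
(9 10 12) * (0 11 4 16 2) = [11, 1, 0, 3, 16, 5, 6, 7, 8, 10, 12, 4, 9, 13, 14, 15, 2] = (0 11 4 16 2)(9 10 12)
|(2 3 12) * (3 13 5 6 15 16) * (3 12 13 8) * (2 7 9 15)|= |(2 8 3 13 5 6)(7 9 15 16 12)|= 30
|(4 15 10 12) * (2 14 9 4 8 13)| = 9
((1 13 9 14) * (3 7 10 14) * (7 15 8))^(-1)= (1 14 10 7 8 15 3 9 13)= [0, 14, 2, 9, 4, 5, 6, 8, 15, 13, 7, 11, 12, 1, 10, 3]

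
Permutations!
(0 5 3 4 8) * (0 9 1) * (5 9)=(0 9 1)(3 4 8 5)=[9, 0, 2, 4, 8, 3, 6, 7, 5, 1]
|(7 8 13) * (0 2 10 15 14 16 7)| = |(0 2 10 15 14 16 7 8 13)| = 9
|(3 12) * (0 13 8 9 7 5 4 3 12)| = 8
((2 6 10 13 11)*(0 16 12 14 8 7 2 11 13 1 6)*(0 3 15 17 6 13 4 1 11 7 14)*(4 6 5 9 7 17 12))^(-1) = (0 12 15 3 2 7 9 5 17 11 10 6 13 1 4 16)(8 14) = [12, 4, 7, 2, 16, 17, 13, 9, 14, 5, 6, 10, 15, 1, 8, 3, 0, 11]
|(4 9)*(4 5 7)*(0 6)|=|(0 6)(4 9 5 7)|=4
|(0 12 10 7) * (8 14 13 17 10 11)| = |(0 12 11 8 14 13 17 10 7)| = 9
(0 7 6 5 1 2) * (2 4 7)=(0 2)(1 4 7 6 5)=[2, 4, 0, 3, 7, 1, 5, 6]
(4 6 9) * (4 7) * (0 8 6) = [8, 1, 2, 3, 0, 5, 9, 4, 6, 7] = (0 8 6 9 7 4)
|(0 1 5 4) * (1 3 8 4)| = |(0 3 8 4)(1 5)| = 4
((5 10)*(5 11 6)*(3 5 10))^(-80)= (6 10 11)= [0, 1, 2, 3, 4, 5, 10, 7, 8, 9, 11, 6]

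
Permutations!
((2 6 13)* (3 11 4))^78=(13)=[0, 1, 2, 3, 4, 5, 6, 7, 8, 9, 10, 11, 12, 13]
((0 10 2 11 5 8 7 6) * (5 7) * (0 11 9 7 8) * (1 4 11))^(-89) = (0 5 8 11 4 1 6 7 9 2 10) = [5, 6, 10, 3, 1, 8, 7, 9, 11, 2, 0, 4]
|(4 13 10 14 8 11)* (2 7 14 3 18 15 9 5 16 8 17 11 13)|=18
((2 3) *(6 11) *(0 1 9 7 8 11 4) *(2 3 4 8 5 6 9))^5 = (0 1 2 4)(5 7 9 11 8 6) = [1, 2, 4, 3, 0, 7, 5, 9, 6, 11, 10, 8]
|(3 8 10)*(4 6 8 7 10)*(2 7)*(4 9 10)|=|(2 7 4 6 8 9 10 3)|=8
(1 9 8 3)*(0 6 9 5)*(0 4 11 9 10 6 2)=(0 2)(1 5 4 11 9 8 3)(6 10)=[2, 5, 0, 1, 11, 4, 10, 7, 3, 8, 6, 9]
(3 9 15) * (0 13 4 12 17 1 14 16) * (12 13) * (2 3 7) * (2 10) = [12, 14, 3, 9, 13, 5, 6, 10, 8, 15, 2, 11, 17, 4, 16, 7, 0, 1] = (0 12 17 1 14 16)(2 3 9 15 7 10)(4 13)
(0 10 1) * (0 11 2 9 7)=(0 10 1 11 2 9 7)=[10, 11, 9, 3, 4, 5, 6, 0, 8, 7, 1, 2]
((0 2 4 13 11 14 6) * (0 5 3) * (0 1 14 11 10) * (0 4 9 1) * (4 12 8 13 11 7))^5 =(0 6 9 3 14 2 5 1)(4 7 11)(8 13 10 12) =[6, 0, 5, 14, 7, 1, 9, 11, 13, 3, 12, 4, 8, 10, 2]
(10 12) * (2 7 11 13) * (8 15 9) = (2 7 11 13)(8 15 9)(10 12) = [0, 1, 7, 3, 4, 5, 6, 11, 15, 8, 12, 13, 10, 2, 14, 9]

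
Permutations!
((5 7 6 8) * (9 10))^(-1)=(5 8 6 7)(9 10)=[0, 1, 2, 3, 4, 8, 7, 5, 6, 10, 9]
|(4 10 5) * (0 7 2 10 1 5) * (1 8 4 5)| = |(0 7 2 10)(4 8)| = 4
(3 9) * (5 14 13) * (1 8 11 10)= (1 8 11 10)(3 9)(5 14 13)= [0, 8, 2, 9, 4, 14, 6, 7, 11, 3, 1, 10, 12, 5, 13]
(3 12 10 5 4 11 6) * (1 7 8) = [0, 7, 2, 12, 11, 4, 3, 8, 1, 9, 5, 6, 10] = (1 7 8)(3 12 10 5 4 11 6)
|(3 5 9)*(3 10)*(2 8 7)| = |(2 8 7)(3 5 9 10)| = 12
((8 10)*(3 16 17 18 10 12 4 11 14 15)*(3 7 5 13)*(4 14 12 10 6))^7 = (3 12 16 14 17 15 18 7 6 5 4 13 11)(8 10) = [0, 1, 2, 12, 13, 4, 5, 6, 10, 9, 8, 3, 16, 11, 17, 18, 14, 15, 7]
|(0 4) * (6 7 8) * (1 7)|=4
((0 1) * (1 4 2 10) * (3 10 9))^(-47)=[2, 4, 3, 1, 9, 5, 6, 7, 8, 10, 0]=(0 2 3 1 4 9 10)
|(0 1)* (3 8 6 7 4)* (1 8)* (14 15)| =|(0 8 6 7 4 3 1)(14 15)| =14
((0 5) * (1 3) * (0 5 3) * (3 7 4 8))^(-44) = (0 3 4)(1 8 7) = [3, 8, 2, 4, 0, 5, 6, 1, 7]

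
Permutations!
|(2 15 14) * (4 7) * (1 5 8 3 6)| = |(1 5 8 3 6)(2 15 14)(4 7)| = 30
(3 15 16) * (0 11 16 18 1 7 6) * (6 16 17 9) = (0 11 17 9 6)(1 7 16 3 15 18) = [11, 7, 2, 15, 4, 5, 0, 16, 8, 6, 10, 17, 12, 13, 14, 18, 3, 9, 1]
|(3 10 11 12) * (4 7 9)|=|(3 10 11 12)(4 7 9)|=12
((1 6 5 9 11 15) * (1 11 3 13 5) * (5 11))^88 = [0, 1, 2, 5, 4, 11, 6, 7, 8, 15, 10, 3, 12, 9, 14, 13] = (3 5 11)(9 15 13)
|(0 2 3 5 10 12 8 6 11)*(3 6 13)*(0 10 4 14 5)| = |(0 2 6 11 10 12 8 13 3)(4 14 5)| = 9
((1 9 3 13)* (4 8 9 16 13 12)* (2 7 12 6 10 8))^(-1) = (1 13 16)(2 4 12 7)(3 9 8 10 6) = [0, 13, 4, 9, 12, 5, 3, 2, 10, 8, 6, 11, 7, 16, 14, 15, 1]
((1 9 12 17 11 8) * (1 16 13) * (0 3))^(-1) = [3, 13, 2, 0, 4, 5, 6, 7, 11, 1, 10, 17, 9, 16, 14, 15, 8, 12] = (0 3)(1 13 16 8 11 17 12 9)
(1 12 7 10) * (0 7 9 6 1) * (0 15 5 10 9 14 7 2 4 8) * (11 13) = (0 2 4 8)(1 12 14 7 9 6)(5 10 15)(11 13) = [2, 12, 4, 3, 8, 10, 1, 9, 0, 6, 15, 13, 14, 11, 7, 5]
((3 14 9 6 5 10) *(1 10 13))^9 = [0, 10, 2, 14, 4, 13, 5, 7, 8, 6, 3, 11, 12, 1, 9] = (1 10 3 14 9 6 5 13)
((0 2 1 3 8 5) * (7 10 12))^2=(0 1 8)(2 3 5)(7 12 10)=[1, 8, 3, 5, 4, 2, 6, 12, 0, 9, 7, 11, 10]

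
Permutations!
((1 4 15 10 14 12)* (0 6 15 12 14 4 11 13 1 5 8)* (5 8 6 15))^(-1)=(0 8 12 4 10 15)(1 13 11)(5 6)=[8, 13, 2, 3, 10, 6, 5, 7, 12, 9, 15, 1, 4, 11, 14, 0]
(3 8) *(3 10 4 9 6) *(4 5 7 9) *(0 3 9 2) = (0 3 8 10 5 7 2)(6 9) = [3, 1, 0, 8, 4, 7, 9, 2, 10, 6, 5]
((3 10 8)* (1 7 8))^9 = (1 10 3 8 7) = [0, 10, 2, 8, 4, 5, 6, 1, 7, 9, 3]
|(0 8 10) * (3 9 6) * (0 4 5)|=15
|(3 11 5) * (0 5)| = |(0 5 3 11)| = 4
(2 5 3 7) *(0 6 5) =(0 6 5 3 7 2) =[6, 1, 0, 7, 4, 3, 5, 2]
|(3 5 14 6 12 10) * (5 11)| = |(3 11 5 14 6 12 10)| = 7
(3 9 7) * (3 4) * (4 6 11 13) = [0, 1, 2, 9, 3, 5, 11, 6, 8, 7, 10, 13, 12, 4] = (3 9 7 6 11 13 4)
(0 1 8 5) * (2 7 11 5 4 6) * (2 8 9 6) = (0 1 9 6 8 4 2 7 11 5) = [1, 9, 7, 3, 2, 0, 8, 11, 4, 6, 10, 5]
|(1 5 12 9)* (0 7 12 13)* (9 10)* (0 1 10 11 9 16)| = 21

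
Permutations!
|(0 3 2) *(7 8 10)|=|(0 3 2)(7 8 10)|=3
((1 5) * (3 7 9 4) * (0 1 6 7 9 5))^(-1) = (0 1)(3 4 9)(5 7 6) = [1, 0, 2, 4, 9, 7, 5, 6, 8, 3]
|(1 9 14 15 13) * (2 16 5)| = |(1 9 14 15 13)(2 16 5)| = 15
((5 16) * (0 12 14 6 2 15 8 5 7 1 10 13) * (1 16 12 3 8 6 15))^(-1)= (0 13 10 1 2 6 15 14 12 5 8 3)(7 16)= [13, 2, 6, 0, 4, 8, 15, 16, 3, 9, 1, 11, 5, 10, 12, 14, 7]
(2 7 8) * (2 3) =(2 7 8 3) =[0, 1, 7, 2, 4, 5, 6, 8, 3]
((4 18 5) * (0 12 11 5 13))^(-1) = (0 13 18 4 5 11 12) = [13, 1, 2, 3, 5, 11, 6, 7, 8, 9, 10, 12, 0, 18, 14, 15, 16, 17, 4]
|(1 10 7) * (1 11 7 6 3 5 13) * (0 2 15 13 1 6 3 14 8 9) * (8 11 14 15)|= 12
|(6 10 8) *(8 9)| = |(6 10 9 8)| = 4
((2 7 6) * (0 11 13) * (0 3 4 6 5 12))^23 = (0 3 2 12 13 6 5 11 4 7) = [3, 1, 12, 2, 7, 11, 5, 0, 8, 9, 10, 4, 13, 6]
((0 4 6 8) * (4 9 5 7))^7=(9)=[0, 1, 2, 3, 4, 5, 6, 7, 8, 9]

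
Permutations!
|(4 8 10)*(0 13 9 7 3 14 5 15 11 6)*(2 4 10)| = 30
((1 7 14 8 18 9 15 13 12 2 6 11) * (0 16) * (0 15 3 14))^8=[1, 6, 13, 18, 4, 5, 12, 11, 3, 8, 10, 2, 15, 16, 9, 0, 7, 17, 14]=(0 1 6 12 15)(2 13 16 7 11)(3 18 14 9 8)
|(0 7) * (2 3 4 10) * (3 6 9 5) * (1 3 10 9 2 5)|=4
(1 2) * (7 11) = [0, 2, 1, 3, 4, 5, 6, 11, 8, 9, 10, 7] = (1 2)(7 11)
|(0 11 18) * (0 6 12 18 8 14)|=12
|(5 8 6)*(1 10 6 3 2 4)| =|(1 10 6 5 8 3 2 4)| =8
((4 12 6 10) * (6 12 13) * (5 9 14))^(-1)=(4 10 6 13)(5 14 9)=[0, 1, 2, 3, 10, 14, 13, 7, 8, 5, 6, 11, 12, 4, 9]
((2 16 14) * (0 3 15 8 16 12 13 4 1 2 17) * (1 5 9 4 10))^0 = (17) = [0, 1, 2, 3, 4, 5, 6, 7, 8, 9, 10, 11, 12, 13, 14, 15, 16, 17]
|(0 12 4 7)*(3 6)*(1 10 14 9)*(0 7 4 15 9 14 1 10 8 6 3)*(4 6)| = 9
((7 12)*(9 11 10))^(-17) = (7 12)(9 11 10) = [0, 1, 2, 3, 4, 5, 6, 12, 8, 11, 9, 10, 7]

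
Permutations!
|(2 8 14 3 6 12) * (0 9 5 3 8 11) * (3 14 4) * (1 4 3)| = |(0 9 5 14 8 3 6 12 2 11)(1 4)| = 10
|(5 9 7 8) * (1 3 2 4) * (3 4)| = |(1 4)(2 3)(5 9 7 8)| = 4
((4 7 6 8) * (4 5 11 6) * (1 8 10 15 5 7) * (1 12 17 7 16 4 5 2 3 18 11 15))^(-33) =(1 11 2 7 4)(3 5 12 8 6)(10 18 15 17 16) =[0, 11, 7, 5, 1, 12, 3, 4, 6, 9, 18, 2, 8, 13, 14, 17, 10, 16, 15]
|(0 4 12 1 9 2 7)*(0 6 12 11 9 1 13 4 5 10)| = |(0 5 10)(2 7 6 12 13 4 11 9)| = 24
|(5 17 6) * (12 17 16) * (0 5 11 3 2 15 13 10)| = 12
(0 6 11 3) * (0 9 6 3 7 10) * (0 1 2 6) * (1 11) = (0 3 9)(1 2 6)(7 10 11) = [3, 2, 6, 9, 4, 5, 1, 10, 8, 0, 11, 7]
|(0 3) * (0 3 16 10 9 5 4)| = 6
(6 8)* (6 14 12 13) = (6 8 14 12 13) = [0, 1, 2, 3, 4, 5, 8, 7, 14, 9, 10, 11, 13, 6, 12]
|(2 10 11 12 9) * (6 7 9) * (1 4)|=|(1 4)(2 10 11 12 6 7 9)|=14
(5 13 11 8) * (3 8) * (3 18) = (3 8 5 13 11 18) = [0, 1, 2, 8, 4, 13, 6, 7, 5, 9, 10, 18, 12, 11, 14, 15, 16, 17, 3]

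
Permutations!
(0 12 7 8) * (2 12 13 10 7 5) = (0 13 10 7 8)(2 12 5) = [13, 1, 12, 3, 4, 2, 6, 8, 0, 9, 7, 11, 5, 10]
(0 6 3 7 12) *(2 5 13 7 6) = (0 2 5 13 7 12)(3 6) = [2, 1, 5, 6, 4, 13, 3, 12, 8, 9, 10, 11, 0, 7]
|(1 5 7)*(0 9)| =|(0 9)(1 5 7)| =6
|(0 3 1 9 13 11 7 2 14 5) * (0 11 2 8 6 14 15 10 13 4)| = |(0 3 1 9 4)(2 15 10 13)(5 11 7 8 6 14)| = 60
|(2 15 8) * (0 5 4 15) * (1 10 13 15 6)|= |(0 5 4 6 1 10 13 15 8 2)|= 10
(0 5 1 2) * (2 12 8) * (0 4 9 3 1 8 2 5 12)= (0 12 2 4 9 3 1)(5 8)= [12, 0, 4, 1, 9, 8, 6, 7, 5, 3, 10, 11, 2]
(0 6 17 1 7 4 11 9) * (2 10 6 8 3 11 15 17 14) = [8, 7, 10, 11, 15, 5, 14, 4, 3, 0, 6, 9, 12, 13, 2, 17, 16, 1] = (0 8 3 11 9)(1 7 4 15 17)(2 10 6 14)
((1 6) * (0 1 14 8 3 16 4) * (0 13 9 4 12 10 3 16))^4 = [8, 16, 2, 14, 13, 5, 12, 7, 3, 4, 6, 11, 1, 9, 10, 15, 0] = (0 8 3 14 10 6 12 1 16)(4 13 9)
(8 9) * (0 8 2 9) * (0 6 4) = (0 8 6 4)(2 9) = [8, 1, 9, 3, 0, 5, 4, 7, 6, 2]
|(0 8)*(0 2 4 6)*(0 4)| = |(0 8 2)(4 6)| = 6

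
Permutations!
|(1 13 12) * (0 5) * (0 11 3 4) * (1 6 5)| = |(0 1 13 12 6 5 11 3 4)| = 9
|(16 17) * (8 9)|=|(8 9)(16 17)|=2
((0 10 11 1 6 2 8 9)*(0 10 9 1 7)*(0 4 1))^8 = (0 2 1 7 10)(4 11 9 8 6) = [2, 7, 1, 3, 11, 5, 4, 10, 6, 8, 0, 9]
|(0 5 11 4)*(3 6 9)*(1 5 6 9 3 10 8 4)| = 21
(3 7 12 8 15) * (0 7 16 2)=[7, 1, 0, 16, 4, 5, 6, 12, 15, 9, 10, 11, 8, 13, 14, 3, 2]=(0 7 12 8 15 3 16 2)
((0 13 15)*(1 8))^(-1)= (0 15 13)(1 8)= [15, 8, 2, 3, 4, 5, 6, 7, 1, 9, 10, 11, 12, 0, 14, 13]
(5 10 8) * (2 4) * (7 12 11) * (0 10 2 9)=(0 10 8 5 2 4 9)(7 12 11)=[10, 1, 4, 3, 9, 2, 6, 12, 5, 0, 8, 7, 11]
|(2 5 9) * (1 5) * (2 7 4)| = 6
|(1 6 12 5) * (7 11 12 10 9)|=8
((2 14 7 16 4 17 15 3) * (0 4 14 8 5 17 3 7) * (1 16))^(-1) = [14, 7, 3, 4, 0, 8, 6, 15, 2, 9, 10, 11, 12, 13, 16, 17, 1, 5] = (0 14 16 1 7 15 17 5 8 2 3 4)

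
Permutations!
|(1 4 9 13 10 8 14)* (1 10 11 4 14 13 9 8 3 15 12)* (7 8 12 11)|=|(1 14 10 3 15 11 4 12)(7 8 13)|=24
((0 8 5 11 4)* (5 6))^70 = (0 11 6)(4 5 8) = [11, 1, 2, 3, 5, 8, 0, 7, 4, 9, 10, 6]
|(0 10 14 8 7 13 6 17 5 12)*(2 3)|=|(0 10 14 8 7 13 6 17 5 12)(2 3)|=10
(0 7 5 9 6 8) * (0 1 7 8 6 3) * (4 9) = (0 8 1 7 5 4 9 3) = [8, 7, 2, 0, 9, 4, 6, 5, 1, 3]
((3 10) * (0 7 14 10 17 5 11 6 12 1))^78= (0 7 14 10 3 17 5 11 6 12 1)= [7, 0, 2, 17, 4, 11, 12, 14, 8, 9, 3, 6, 1, 13, 10, 15, 16, 5]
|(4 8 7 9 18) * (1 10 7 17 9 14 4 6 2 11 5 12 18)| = |(1 10 7 14 4 8 17 9)(2 11 5 12 18 6)| = 24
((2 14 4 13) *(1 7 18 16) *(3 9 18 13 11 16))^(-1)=[0, 16, 13, 18, 14, 5, 6, 1, 8, 3, 10, 4, 12, 7, 2, 15, 11, 17, 9]=(1 16 11 4 14 2 13 7)(3 18 9)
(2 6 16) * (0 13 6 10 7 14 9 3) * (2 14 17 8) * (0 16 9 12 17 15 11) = (0 13 6 9 3 16 14 12 17 8 2 10 7 15 11) = [13, 1, 10, 16, 4, 5, 9, 15, 2, 3, 7, 0, 17, 6, 12, 11, 14, 8]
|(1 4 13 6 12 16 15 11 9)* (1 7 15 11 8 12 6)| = |(1 4 13)(7 15 8 12 16 11 9)| = 21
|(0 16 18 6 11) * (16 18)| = 4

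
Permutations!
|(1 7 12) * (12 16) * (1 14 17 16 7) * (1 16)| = |(1 16 12 14 17)| = 5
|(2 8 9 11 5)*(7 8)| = |(2 7 8 9 11 5)| = 6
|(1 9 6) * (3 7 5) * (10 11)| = 6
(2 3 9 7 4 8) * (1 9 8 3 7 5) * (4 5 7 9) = (1 4 3 8 2 9 7 5) = [0, 4, 9, 8, 3, 1, 6, 5, 2, 7]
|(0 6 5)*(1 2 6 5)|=6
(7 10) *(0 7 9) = [7, 1, 2, 3, 4, 5, 6, 10, 8, 0, 9] = (0 7 10 9)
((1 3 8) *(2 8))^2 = (1 2)(3 8) = [0, 2, 1, 8, 4, 5, 6, 7, 3]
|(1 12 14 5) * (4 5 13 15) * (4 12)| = 12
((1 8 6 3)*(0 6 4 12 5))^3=(0 1 12 6 8 5 3 4)=[1, 12, 2, 4, 0, 3, 8, 7, 5, 9, 10, 11, 6]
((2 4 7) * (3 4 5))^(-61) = (2 7 4 3 5) = [0, 1, 7, 5, 3, 2, 6, 4]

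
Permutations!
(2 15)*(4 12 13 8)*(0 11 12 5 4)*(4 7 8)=(0 11 12 13 4 5 7 8)(2 15)=[11, 1, 15, 3, 5, 7, 6, 8, 0, 9, 10, 12, 13, 4, 14, 2]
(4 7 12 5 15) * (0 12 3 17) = (0 12 5 15 4 7 3 17) = [12, 1, 2, 17, 7, 15, 6, 3, 8, 9, 10, 11, 5, 13, 14, 4, 16, 0]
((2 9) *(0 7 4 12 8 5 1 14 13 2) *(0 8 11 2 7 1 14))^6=(2 7 8 12 14)(4 5 11 13 9)=[0, 1, 7, 3, 5, 11, 6, 8, 12, 4, 10, 13, 14, 9, 2]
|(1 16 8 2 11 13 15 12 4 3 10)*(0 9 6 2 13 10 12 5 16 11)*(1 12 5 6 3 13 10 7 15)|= 16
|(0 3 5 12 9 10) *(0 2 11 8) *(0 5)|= 14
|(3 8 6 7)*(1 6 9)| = |(1 6 7 3 8 9)| = 6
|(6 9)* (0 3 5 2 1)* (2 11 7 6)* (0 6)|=20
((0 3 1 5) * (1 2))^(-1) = (0 5 1 2 3) = [5, 2, 3, 0, 4, 1]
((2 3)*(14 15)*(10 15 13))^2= [0, 1, 2, 3, 4, 5, 6, 7, 8, 9, 14, 11, 12, 15, 10, 13]= (10 14)(13 15)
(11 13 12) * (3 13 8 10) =(3 13 12 11 8 10) =[0, 1, 2, 13, 4, 5, 6, 7, 10, 9, 3, 8, 11, 12]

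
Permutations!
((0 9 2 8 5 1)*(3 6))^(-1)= (0 1 5 8 2 9)(3 6)= [1, 5, 9, 6, 4, 8, 3, 7, 2, 0]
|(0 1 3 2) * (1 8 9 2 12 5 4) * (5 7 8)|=|(0 5 4 1 3 12 7 8 9 2)|=10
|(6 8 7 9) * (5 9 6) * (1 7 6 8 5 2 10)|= 8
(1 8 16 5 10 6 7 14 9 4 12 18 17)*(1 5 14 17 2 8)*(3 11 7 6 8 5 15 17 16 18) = (2 5 10 8 18)(3 11 7 16 14 9 4 12)(15 17) = [0, 1, 5, 11, 12, 10, 6, 16, 18, 4, 8, 7, 3, 13, 9, 17, 14, 15, 2]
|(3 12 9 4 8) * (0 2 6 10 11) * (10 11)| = |(0 2 6 11)(3 12 9 4 8)| = 20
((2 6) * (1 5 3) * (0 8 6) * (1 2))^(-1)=(0 2 3 5 1 6 8)=[2, 6, 3, 5, 4, 1, 8, 7, 0]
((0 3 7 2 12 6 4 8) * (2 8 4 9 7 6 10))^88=(0 7 6)(2 12 10)(3 8 9)=[7, 1, 12, 8, 4, 5, 0, 6, 9, 3, 2, 11, 10]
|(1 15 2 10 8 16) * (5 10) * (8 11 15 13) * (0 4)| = |(0 4)(1 13 8 16)(2 5 10 11 15)| = 20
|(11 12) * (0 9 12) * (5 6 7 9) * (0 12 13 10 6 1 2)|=|(0 5 1 2)(6 7 9 13 10)(11 12)|=20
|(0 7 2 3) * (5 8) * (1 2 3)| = 6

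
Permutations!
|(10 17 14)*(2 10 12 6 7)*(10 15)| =|(2 15 10 17 14 12 6 7)| =8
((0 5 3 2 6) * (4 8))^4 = (8)(0 6 2 3 5) = [6, 1, 3, 5, 4, 0, 2, 7, 8]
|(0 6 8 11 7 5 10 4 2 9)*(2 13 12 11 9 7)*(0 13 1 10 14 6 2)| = |(0 2 7 5 14 6 8 9 13 12 11)(1 10 4)| = 33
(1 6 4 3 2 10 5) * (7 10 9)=(1 6 4 3 2 9 7 10 5)=[0, 6, 9, 2, 3, 1, 4, 10, 8, 7, 5]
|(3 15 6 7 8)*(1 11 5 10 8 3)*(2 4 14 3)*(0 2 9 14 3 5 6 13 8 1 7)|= |(0 2 4 3 15 13 8 7 9 14 5 10 1 11 6)|= 15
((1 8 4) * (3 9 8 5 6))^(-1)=[0, 4, 2, 6, 8, 1, 5, 7, 9, 3]=(1 4 8 9 3 6 5)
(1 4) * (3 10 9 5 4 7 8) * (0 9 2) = [9, 7, 0, 10, 1, 4, 6, 8, 3, 5, 2] = (0 9 5 4 1 7 8 3 10 2)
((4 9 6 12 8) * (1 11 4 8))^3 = (1 9)(4 12)(6 11) = [0, 9, 2, 3, 12, 5, 11, 7, 8, 1, 10, 6, 4]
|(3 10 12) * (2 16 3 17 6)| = 7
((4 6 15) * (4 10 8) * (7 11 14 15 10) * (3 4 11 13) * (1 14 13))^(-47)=(1 14 15 7)(3 6 8 13 4 10 11)=[0, 14, 2, 6, 10, 5, 8, 1, 13, 9, 11, 3, 12, 4, 15, 7]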